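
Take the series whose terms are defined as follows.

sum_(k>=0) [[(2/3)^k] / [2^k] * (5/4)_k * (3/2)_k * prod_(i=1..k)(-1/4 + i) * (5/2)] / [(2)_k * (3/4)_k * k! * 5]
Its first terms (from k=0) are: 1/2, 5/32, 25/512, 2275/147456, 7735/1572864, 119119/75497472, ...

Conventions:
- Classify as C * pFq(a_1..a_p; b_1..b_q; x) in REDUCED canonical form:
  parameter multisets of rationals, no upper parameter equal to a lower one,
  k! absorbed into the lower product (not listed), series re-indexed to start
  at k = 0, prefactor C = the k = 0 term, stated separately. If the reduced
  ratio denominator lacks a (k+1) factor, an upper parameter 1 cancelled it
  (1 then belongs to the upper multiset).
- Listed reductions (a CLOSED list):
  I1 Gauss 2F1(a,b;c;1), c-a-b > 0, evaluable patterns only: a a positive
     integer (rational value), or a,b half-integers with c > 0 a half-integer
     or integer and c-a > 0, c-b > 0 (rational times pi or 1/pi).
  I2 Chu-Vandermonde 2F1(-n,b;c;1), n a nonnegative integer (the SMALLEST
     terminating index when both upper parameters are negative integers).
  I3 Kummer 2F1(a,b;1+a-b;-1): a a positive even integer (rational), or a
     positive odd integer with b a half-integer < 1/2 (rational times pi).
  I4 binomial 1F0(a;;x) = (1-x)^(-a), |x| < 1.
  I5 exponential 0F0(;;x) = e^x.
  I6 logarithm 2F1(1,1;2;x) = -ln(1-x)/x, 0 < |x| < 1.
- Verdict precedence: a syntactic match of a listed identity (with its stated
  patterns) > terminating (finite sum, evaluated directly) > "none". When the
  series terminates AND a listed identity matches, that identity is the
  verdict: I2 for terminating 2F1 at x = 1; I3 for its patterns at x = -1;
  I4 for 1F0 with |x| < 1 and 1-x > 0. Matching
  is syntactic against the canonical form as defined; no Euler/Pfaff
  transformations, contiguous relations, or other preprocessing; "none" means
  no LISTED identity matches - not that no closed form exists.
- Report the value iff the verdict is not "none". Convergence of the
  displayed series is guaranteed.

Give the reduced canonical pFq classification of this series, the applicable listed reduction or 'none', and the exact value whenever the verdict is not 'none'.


At argument 1/3: a 2F1 with upper {5/4, 3/2}, lower {2}, scaled by C = 1/2. Verdict: none - this 2F1 at x = 1/3 matches no listed pattern, and upper {5/4, 3/2} holds no stopper.

Key observation: t_0 = 1/2 here, and the two k-th powers (C = 1/2) combine into one argument.
Term ratio: r(k) = (1/3) * (k+5/4) (k+3/2) / [(k+2) (k+1)] - rational in k, leading ratio (1/3); with t_0 = 1/2, classification follows.


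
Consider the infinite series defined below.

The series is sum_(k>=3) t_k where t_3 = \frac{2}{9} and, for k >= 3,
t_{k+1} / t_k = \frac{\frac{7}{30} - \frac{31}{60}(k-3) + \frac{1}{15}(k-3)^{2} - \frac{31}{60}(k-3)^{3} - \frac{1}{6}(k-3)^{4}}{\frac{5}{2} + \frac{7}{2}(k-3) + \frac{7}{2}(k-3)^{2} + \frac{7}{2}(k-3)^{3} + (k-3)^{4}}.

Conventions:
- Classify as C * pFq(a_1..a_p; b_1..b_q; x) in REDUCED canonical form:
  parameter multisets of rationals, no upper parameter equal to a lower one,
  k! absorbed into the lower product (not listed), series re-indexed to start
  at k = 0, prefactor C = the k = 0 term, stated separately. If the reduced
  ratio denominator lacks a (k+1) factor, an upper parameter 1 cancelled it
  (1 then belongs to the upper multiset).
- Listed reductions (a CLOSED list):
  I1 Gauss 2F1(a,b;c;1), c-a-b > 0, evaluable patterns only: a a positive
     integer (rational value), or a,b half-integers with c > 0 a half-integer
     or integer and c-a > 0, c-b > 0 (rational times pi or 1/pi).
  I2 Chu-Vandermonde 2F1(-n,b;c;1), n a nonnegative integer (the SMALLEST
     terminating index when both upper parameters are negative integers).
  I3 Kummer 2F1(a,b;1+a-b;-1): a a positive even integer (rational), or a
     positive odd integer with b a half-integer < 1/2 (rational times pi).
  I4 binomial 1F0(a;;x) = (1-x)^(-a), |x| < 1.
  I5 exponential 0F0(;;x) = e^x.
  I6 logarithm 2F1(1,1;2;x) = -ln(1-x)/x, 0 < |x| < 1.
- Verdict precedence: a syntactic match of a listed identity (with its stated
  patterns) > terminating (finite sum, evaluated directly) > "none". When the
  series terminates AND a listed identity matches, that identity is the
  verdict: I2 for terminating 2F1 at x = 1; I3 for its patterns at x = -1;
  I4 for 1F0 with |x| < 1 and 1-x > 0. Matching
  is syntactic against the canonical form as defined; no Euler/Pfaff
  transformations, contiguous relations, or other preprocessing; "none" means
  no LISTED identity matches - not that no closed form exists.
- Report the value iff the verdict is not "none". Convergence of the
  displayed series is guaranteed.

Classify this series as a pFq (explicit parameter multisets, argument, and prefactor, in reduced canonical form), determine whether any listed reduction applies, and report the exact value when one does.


At argument -\frac{1}{6}: a 2F1 with upper {-\frac{2}{5}, \frac{7}{2}}, lower {\frac{5}{2}}, scaled by C = \frac{2}{9}. Verdict: none. A 2F1 with upper {-\frac{2}{5}, \frac{7}{2}} fits none of I1-I6 at x = -\frac{1}{6}; the sum runs forever.

Structural cue: with t_0 = \frac{2}{9}, roots of the ratio polynomials (prefactor 2/9) are the negated parameters.
Step ratio: r(k) = -\frac{1}{6} * (k-\frac{2}{5}) (k+\frac{7}{2}) / [(k+\frac{5}{2}) (k+1)] - rational in k. x = -\frac{1}{6}; t_0 = \frac{2}{9}; negate the roots.


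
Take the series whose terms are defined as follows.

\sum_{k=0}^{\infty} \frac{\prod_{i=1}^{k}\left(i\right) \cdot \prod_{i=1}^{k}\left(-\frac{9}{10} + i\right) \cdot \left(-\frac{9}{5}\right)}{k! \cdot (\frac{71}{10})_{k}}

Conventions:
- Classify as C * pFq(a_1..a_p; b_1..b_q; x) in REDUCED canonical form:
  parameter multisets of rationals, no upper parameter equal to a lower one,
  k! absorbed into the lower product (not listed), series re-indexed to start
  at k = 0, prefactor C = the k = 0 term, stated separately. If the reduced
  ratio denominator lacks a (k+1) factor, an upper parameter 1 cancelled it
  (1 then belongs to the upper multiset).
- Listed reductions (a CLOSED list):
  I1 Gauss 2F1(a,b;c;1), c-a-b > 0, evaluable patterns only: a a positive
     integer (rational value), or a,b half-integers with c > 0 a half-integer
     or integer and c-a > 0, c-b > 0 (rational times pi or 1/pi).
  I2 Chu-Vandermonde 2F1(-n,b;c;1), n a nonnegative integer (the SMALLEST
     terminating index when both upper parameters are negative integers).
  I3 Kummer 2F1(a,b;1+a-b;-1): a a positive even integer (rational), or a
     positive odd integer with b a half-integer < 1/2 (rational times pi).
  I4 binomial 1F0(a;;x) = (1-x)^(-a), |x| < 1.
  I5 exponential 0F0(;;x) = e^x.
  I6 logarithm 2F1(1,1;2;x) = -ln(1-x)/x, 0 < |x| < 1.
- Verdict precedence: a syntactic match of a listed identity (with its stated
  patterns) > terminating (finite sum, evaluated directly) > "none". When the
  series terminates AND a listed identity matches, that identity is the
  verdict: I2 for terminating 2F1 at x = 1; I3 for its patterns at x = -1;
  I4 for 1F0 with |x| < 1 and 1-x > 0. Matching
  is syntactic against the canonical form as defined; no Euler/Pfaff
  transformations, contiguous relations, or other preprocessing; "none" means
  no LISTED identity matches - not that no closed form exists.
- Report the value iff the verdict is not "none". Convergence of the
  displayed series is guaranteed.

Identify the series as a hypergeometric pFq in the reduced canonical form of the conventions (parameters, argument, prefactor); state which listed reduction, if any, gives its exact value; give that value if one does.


This is -\frac{9}{5} * 2F1(\frac{1}{10}, 1; \frac{71}{10}; 1) in reduced canonical form. Verdict: this is Gauss's theorem (I1) (x = 1: the Gamma ratio telescopes since c-a-b = 6 > 0 and a = 1 in Z>0). Sum: -\frac{183}{100}.

Key observation: from the first term -\frac{9}{5}: the running product (C = -9/5) telescopes to a rising factorial.
Ratio: r(k) = 1 * (k+\frac{1}{10}) (k+1) / [(k+\frac{71}{10}) (k+1)] - rational; roots negated = parameters, x = 1, C = -\frac{9}{5}.


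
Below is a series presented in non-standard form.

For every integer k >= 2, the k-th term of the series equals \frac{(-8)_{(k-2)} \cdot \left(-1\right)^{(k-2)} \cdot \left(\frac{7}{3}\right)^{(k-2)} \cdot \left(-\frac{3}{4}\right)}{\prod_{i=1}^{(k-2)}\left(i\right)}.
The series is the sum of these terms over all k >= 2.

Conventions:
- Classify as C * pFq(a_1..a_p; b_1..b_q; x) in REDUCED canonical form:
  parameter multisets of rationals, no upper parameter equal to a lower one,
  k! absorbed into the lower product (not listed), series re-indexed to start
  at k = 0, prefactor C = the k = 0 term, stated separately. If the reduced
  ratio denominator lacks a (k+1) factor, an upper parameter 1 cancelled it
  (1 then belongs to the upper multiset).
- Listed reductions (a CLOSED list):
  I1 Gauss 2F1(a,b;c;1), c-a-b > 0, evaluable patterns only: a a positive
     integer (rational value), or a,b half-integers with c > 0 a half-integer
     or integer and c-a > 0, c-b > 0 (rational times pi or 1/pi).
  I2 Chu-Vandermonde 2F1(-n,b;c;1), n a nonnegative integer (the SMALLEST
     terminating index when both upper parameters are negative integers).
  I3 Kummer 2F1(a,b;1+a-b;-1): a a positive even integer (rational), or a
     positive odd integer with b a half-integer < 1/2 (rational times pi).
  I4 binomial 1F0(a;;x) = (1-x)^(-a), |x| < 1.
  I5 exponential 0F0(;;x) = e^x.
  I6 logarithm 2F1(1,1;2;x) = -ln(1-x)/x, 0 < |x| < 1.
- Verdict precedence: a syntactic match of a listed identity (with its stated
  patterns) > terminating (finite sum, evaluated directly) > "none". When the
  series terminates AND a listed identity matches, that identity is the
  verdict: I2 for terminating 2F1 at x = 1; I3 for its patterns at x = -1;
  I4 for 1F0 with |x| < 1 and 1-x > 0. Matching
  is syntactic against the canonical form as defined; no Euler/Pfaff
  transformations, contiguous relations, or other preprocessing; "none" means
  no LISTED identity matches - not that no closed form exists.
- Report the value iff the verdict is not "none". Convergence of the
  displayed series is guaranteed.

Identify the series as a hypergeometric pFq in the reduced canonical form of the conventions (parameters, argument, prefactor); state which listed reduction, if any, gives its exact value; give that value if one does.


At argument -\frac{7}{3}: a 1F0 with upper {-8}, lower {-}, scaled by C = -\frac{3}{4}. Verdict: terminating (-8 upstairs). 9 nonzero terms in all; added directly. Exact value: -\frac{25000000}{2187}.

The tell: x = -\frac{7}{3} and the (-1)^k factor (C = -3/4) folds into the argument's sign.
Consecutive-term ratio: r(k) = -\frac{7}{3} * (k-8) / [(k+1)] - rational; roots negated = parameters, x = -\frac{7}{3}, C = -\frac{3}{4}.


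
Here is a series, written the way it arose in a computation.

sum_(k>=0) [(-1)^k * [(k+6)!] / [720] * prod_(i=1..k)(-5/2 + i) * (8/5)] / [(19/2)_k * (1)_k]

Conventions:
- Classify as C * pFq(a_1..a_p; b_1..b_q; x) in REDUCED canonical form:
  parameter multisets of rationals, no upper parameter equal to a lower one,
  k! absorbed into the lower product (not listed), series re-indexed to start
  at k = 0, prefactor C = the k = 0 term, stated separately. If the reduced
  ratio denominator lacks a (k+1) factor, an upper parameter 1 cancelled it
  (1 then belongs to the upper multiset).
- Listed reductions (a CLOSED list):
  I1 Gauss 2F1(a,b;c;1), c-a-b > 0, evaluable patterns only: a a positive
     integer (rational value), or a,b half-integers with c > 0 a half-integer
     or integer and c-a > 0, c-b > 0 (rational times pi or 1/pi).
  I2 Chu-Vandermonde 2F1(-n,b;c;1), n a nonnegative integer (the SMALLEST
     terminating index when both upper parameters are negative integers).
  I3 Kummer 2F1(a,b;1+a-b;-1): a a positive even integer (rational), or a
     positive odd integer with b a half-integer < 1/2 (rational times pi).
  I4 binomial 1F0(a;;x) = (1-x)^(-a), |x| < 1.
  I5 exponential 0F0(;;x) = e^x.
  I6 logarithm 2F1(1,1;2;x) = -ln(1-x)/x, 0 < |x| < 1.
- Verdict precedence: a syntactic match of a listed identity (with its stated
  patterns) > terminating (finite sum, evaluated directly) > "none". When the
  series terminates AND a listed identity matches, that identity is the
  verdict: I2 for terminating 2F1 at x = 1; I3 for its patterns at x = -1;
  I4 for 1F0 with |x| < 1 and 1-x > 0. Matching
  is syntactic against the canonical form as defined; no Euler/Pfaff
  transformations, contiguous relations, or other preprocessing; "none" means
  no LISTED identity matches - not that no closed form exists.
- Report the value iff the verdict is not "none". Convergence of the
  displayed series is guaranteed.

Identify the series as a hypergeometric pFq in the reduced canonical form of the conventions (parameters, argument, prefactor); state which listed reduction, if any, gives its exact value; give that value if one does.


x = -1 here; the reduced form reads 2F1, upper {-3/2, 7}, lower {19/2}, C = 8/5. Verdict (x = -1): Kummer's theorem (I3) applies (x = -1; c = 19/2 equals 1+a-b for upper {-3/2, 7}: listed pattern). Sum: (153153/131072) * pi.

Structural cue: from the first term 8/5: the factorial ratio (prefactor 8/5) (k+a-1)!/(a-1)! is a rising factorial (a)_k.
Term ratio: r(k) = (-1) * (k-3/2) (k+7) / [(k+19/2) (k+1)] - rational in k, leading ratio (-1); with t_0 = 8/5, classification follows.


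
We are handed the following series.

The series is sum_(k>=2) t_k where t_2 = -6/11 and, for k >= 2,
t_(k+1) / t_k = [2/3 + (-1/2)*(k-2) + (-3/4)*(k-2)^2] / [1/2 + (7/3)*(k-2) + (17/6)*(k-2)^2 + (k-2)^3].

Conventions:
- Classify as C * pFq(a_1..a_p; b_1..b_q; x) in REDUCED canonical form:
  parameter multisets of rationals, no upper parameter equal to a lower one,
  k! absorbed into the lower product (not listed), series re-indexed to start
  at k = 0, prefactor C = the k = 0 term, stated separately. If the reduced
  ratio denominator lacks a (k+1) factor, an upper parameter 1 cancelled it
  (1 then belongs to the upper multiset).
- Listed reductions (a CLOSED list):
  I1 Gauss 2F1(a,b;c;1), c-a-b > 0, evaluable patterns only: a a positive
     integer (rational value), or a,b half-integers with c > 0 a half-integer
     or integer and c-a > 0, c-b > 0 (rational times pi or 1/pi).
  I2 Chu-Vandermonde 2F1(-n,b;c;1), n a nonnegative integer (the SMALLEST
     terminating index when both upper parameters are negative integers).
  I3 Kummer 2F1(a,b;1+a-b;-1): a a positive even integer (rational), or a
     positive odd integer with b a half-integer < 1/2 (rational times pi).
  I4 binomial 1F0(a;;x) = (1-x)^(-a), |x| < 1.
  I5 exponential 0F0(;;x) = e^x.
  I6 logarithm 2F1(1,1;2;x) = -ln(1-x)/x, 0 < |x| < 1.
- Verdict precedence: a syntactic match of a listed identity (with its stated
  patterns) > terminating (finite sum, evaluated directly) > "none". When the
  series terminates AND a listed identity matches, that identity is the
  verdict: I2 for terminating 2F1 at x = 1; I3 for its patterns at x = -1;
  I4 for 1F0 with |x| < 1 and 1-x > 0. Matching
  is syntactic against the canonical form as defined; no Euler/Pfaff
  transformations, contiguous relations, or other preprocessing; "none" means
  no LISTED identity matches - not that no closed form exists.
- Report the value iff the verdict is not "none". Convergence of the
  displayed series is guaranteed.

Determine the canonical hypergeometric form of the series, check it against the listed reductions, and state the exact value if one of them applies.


This is -6/11 * 2F2(-2/3, 4/3; 1/3, 3/2; -3/4) in reduced canonical form. Verdict: none. No listed pattern accepts 2F2(-2/3, 4/3; 1/3, 3/2; -3/4).

First insight: from the first term -6/11: the expanded ratio factors over Q; prefactor -6/11, roots give parameters.
Ratio: r(k) = (-3/4) * (k-2/3) (k+4/3) / [(k+1/3) (k+3/2) (k+1)] - rational in k. x = (-3/4); t_0 = -6/11; negate the roots.


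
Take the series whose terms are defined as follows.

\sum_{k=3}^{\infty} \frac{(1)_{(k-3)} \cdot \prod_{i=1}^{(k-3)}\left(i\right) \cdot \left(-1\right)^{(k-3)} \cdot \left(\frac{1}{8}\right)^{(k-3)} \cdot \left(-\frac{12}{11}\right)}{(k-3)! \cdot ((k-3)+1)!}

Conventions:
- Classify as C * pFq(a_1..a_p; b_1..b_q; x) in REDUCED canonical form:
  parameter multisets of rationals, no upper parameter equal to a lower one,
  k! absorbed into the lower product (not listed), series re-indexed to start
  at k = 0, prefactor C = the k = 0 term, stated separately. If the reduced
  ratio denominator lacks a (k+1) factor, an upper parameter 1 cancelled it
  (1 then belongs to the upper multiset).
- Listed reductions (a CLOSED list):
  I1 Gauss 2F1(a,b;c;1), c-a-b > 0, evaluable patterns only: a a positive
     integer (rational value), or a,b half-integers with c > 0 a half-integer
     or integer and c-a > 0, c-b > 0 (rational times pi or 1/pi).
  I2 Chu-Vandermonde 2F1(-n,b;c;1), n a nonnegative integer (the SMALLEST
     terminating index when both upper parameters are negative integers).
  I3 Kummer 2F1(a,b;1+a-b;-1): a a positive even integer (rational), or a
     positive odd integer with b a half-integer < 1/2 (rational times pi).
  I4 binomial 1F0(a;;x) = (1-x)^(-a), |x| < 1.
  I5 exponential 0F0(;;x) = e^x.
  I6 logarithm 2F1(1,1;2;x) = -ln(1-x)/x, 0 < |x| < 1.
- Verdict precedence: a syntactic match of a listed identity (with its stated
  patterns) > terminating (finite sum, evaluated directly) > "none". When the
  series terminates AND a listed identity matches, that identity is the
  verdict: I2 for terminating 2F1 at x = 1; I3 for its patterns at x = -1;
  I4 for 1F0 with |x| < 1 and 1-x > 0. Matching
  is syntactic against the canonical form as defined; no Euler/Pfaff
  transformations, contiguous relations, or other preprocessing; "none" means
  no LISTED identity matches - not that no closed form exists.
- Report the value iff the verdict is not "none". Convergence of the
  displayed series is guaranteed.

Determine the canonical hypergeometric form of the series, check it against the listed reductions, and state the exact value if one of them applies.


Structural cue: with t_0 = -\frac{12}{11}, the denominator's factorial ratio (C = -12/11, x = -1/8) is a lower Pochhammer.
Consecutive-term ratio: r(k) = -\frac{1}{8} * (k+1) (k+1) / [(k+2) (k+1)] - rational in k, leading ratio -\frac{1}{8}; with t_0 = -\frac{12}{11}, classification follows.

Canonical form: C = -\frac{12}{11} times 2F1 with upper {1, 1}, lower {2}, x = -\frac{1}{8}. Verdict: this is the I6 logarithm reduction (the logarithm: parameters (1,1;2), x = -\frac{1}{8}). Hence: \left(-\frac{96}{11}\right) \cdot \ln\left(\frac{9}{8}\right).


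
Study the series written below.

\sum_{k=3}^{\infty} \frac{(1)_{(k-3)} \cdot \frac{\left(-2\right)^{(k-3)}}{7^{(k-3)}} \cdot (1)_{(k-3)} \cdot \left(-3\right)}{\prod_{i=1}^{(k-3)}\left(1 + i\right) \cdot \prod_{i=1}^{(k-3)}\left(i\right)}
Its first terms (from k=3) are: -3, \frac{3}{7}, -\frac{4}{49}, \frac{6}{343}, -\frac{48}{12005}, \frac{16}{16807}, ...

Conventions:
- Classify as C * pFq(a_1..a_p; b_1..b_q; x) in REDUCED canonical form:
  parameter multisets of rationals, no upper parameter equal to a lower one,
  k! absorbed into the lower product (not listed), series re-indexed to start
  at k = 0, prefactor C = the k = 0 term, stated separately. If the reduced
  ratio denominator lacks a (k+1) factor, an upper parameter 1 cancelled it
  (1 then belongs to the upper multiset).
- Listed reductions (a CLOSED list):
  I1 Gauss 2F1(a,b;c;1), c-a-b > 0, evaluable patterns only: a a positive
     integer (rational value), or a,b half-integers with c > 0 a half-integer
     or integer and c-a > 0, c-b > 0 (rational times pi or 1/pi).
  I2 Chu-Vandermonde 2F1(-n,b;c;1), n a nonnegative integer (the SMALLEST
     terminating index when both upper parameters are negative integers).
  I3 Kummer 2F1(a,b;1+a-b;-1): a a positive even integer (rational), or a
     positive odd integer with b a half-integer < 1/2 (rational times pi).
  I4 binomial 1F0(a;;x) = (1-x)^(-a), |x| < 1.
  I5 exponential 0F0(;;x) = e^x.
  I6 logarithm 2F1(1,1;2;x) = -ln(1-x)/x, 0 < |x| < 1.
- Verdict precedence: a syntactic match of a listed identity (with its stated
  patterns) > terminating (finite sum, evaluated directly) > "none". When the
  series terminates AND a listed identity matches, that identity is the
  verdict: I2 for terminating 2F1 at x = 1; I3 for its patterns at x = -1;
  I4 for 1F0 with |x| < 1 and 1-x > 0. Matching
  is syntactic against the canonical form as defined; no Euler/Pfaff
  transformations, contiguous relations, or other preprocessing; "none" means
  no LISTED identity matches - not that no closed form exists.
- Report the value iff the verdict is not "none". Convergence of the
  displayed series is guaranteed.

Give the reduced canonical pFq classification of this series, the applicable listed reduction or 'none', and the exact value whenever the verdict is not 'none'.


Canonical form: C = -3 times 2F1 with upper {1, 1}, lower {2}, x = -\frac{2}{7}. Verdict: this is logarithm (I6) (the logarithm: parameters (1,1;2), x = -\frac{2}{7}). Value: \left(-\frac{21}{2}\right) \cdot \ln\left(\frac{9}{7}\right).

The tell: with t_0 = -3, the two geometric factors (C = -3) combine into one argument.
Ratio: r(k) = -\frac{2}{7} * (k+1) (k+1) / [(k+2) (k+1)] - rational; roots negated = parameters, x = -\frac{2}{7}, C = -3.


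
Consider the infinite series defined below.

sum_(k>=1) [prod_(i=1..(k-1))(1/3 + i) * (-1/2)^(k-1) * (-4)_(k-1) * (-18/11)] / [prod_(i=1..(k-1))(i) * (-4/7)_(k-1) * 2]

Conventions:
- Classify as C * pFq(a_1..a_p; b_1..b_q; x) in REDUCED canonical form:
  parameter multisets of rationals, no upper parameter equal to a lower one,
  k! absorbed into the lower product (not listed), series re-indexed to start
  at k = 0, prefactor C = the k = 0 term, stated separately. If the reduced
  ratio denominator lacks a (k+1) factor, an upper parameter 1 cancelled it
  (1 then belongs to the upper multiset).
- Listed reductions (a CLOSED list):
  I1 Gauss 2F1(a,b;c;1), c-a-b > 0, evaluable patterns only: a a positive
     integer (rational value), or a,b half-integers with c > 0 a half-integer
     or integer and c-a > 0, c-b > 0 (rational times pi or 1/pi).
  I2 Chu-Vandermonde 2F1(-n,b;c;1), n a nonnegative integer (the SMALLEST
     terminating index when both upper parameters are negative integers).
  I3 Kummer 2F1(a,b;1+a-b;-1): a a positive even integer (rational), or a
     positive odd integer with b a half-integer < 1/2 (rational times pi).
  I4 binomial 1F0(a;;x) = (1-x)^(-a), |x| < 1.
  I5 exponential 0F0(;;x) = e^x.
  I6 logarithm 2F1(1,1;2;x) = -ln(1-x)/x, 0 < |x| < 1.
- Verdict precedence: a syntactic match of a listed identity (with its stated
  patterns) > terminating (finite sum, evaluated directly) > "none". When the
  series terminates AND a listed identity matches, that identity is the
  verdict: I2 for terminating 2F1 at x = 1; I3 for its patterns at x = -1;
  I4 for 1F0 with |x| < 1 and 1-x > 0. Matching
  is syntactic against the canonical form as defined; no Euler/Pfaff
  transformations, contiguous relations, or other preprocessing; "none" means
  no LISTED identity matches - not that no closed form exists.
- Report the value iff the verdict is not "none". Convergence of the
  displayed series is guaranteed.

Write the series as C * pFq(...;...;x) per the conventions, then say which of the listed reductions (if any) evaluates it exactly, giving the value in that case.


Canonical form: C = -9/11 times 2F1 with upper {-4, 4/3}, lower {-4/7}, x = -1/2. Verdict: terminating at k = 4: the factor (-4)_k kills every later term; summing the 5 survivors is exact. Its exact value is 2699947/80784.

Key step: with t_0 = -9/11, the product of the first k integers (prefactor -9/11) is k!.
Term ratio: r(k) = (-1/2) * (k-4) (k+4/3) / [(k-4/7) (k+1)] - rational; roots negated = parameters, x = (-1/2), C = -9/11.


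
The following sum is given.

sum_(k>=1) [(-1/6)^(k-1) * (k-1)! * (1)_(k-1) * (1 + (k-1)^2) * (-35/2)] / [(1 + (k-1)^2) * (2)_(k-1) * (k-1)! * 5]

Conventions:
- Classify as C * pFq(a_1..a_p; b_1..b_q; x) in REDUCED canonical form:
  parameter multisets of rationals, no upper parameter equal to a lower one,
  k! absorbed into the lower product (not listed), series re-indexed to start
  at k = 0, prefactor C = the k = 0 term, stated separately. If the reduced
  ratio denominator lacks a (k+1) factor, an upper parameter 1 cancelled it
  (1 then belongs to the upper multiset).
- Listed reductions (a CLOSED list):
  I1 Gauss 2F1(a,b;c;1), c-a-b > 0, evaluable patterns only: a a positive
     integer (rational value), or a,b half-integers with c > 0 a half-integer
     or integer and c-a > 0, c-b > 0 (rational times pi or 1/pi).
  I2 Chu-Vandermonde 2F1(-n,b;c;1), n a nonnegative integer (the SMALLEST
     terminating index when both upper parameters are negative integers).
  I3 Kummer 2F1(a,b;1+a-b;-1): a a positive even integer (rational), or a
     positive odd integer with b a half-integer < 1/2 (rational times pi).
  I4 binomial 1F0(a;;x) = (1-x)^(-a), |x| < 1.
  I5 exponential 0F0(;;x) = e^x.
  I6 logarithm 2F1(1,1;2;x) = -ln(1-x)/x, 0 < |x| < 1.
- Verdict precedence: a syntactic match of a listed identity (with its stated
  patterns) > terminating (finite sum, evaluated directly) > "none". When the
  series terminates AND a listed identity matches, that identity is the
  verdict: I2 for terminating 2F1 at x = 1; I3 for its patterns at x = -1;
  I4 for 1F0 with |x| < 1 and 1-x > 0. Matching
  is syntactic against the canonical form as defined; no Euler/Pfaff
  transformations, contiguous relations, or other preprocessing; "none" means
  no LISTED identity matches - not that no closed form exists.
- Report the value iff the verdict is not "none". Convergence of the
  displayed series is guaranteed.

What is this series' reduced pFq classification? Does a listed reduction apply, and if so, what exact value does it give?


Classification (C = -7/2): 2F1 with upper {1, 1}, lower {2}, argument x = -1/6. Verdict: logarithm (I6) applies (the logarithm: parameters (1,1;2), x = -1/6). Value: (-21) * ln(7/6).

Structural cue: with t_0 = -7/2, the constant factors (prefactor -7/2) combine into one prefactor.
Step ratio: r(k) = (-1/6) * (k+1) (k+1) / [(k+2) (k+1)] - rational in k. x = (-1/6); t_0 = -7/2; negate the roots.


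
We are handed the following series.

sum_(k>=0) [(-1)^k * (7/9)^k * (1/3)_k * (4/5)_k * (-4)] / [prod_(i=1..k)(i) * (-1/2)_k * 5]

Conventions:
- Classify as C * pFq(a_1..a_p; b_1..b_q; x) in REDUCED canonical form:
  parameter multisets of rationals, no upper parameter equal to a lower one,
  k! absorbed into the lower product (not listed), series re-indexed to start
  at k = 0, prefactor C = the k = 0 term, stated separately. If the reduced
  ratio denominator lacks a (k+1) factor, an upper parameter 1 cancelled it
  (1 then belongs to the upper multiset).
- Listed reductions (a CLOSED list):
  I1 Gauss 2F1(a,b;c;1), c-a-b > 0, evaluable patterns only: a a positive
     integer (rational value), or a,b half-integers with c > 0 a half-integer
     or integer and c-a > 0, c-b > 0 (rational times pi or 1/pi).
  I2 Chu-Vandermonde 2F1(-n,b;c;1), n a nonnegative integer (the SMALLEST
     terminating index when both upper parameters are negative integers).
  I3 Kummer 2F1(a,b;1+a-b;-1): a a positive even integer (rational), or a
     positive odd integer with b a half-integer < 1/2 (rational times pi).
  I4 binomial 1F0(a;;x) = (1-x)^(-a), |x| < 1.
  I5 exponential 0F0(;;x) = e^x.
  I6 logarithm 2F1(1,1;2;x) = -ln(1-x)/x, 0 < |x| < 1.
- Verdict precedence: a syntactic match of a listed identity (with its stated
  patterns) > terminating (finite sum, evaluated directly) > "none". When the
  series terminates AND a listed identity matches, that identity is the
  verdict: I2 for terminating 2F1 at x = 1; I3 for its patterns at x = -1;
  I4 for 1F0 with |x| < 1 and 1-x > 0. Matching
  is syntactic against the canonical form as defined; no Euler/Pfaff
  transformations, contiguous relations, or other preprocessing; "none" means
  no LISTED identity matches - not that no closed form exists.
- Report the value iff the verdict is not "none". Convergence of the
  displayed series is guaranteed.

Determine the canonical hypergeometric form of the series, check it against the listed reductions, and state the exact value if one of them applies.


Classification (C = -4/5): 2F1 with upper {1/3, 4/5}, lower {-1/2}, argument x = -7/9. Verdict: no listed reduction: x = -7/9 and upper {1/3, 4/5} fail every I1-I6 pattern.

The tell: t_0 being -4/5, the (-1)^k factor (C = -4/5, x = -7/9) folds into the argument's sign.
Term ratio: r(k) = (-7/9) * (k+1/3) (k+4/5) / [(k-1/2) (k+1)] - rational; roots negated = parameters, x = (-7/9), C = -4/5.


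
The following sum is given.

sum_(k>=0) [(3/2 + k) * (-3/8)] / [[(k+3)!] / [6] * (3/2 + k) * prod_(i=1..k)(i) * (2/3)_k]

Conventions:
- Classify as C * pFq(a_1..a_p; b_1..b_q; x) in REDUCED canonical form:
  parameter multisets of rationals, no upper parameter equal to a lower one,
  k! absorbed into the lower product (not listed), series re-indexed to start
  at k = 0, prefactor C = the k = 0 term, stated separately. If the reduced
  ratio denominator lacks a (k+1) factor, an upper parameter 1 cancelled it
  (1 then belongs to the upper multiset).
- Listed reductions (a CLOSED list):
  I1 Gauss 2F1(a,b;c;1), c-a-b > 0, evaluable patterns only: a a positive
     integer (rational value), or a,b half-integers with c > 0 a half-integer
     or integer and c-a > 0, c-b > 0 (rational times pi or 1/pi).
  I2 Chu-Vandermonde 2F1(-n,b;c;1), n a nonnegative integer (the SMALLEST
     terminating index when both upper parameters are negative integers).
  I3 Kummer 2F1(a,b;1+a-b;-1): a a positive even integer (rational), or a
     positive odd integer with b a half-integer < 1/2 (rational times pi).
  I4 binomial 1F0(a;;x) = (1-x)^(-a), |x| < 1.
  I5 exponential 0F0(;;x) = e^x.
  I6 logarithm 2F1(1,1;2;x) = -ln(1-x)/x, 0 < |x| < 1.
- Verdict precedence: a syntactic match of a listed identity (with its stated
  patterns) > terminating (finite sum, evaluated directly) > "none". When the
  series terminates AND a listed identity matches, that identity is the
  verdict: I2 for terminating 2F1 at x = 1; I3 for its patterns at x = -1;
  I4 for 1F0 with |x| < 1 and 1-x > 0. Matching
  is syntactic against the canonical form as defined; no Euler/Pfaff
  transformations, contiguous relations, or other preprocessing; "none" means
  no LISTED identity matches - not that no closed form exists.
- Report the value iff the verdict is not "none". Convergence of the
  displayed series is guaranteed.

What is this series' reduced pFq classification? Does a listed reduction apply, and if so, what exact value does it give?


Structural cue: x = 1 and the product of the first k integers (prefactor -3/8) is k!.
Ratio: r(k) = 1 * 1 / [(k+2/3) (k+4) (k+1)] - rational; roots negated = parameters, x = 1, C = -3/8.

Prefactor -3/8, argument 1: 0F2 with upper {-} over lower {2/3, 4}. Verdict: none. A 0F2 with upper {-} fits none of I1-I6 at x = 1; the sum runs forever.


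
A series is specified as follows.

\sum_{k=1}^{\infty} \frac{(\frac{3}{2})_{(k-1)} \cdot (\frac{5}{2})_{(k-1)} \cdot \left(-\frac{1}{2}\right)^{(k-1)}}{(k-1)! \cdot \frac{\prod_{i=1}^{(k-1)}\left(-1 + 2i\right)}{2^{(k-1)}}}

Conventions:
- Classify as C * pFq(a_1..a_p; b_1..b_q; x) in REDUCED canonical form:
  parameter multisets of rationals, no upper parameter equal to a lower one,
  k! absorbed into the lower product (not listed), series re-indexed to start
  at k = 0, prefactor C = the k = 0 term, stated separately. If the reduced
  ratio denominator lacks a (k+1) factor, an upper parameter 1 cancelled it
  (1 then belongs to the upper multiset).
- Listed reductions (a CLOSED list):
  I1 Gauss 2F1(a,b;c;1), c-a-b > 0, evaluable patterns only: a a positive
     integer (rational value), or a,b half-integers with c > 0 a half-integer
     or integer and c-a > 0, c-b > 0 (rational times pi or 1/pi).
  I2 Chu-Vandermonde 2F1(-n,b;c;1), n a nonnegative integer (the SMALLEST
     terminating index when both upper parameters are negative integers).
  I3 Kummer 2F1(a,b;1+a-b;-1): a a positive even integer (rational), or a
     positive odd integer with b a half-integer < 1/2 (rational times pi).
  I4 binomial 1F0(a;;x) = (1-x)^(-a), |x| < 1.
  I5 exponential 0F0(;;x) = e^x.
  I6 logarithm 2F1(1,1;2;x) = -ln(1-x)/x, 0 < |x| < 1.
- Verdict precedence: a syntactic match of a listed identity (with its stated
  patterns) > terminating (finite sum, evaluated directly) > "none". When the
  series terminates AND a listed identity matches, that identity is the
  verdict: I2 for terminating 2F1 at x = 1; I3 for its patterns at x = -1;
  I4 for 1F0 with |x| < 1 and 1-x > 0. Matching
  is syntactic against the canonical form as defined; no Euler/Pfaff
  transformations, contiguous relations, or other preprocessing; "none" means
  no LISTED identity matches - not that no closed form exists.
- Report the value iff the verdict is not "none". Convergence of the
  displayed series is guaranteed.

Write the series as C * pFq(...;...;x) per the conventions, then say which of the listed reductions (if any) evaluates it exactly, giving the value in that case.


At argument -\frac{1}{2}: a 2F1 with upper {\frac{3}{2}, \frac{5}{2}}, lower {\frac{1}{2}}, scaled by C = 1. Verdict: none. Every listed pattern misses the 2F1 form at -\frac{1}{2}, upper {\frac{3}{2}, \frac{5}{2}}.

First insight: from the first term 1: the lower odd product (C = 1) is 2^k (1/2)_k.
Step ratio: r(k) = -\frac{1}{2} * (k+\frac{3}{2}) (k+\frac{5}{2}) / [(k+\frac{1}{2}) (k+1)] - rational in k. x = -\frac{1}{2}; t_0 = 1; negate the roots.


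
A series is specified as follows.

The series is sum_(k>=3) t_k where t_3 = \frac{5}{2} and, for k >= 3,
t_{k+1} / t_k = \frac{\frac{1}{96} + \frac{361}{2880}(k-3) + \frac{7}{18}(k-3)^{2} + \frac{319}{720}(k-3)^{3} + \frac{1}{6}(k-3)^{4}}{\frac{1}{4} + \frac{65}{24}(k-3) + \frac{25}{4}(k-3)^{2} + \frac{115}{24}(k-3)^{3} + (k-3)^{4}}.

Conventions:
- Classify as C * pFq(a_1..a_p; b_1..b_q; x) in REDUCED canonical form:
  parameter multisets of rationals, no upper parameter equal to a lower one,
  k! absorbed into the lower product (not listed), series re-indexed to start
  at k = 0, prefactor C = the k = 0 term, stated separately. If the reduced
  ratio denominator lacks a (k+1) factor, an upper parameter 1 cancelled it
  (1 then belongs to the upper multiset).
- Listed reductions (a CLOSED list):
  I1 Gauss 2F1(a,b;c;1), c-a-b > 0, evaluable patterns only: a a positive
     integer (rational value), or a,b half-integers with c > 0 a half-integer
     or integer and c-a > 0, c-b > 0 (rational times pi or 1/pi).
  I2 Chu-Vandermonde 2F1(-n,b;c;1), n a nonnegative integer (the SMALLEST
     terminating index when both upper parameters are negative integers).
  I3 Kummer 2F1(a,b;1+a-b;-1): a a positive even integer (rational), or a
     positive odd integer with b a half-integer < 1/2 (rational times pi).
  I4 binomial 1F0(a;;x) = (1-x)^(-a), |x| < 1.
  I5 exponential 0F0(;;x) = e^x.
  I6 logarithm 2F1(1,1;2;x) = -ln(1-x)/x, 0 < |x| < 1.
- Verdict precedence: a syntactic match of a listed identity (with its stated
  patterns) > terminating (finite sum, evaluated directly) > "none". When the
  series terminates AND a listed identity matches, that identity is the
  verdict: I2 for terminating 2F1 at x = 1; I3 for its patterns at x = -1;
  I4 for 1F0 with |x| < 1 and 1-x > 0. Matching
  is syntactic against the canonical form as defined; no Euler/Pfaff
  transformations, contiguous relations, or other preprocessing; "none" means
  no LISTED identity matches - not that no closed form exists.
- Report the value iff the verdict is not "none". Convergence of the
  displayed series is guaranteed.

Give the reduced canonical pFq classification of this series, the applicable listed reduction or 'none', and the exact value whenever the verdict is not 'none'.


Canonical form: C = \frac{5}{2} times 3F2 with upper {\frac{1}{2}, \frac{5}{6}, \frac{6}{5}}, lower {\frac{2}{3}, 3}, x = \frac{1}{6}. Verdict: none. Every listed pattern misses the 3F2 form at \frac{1}{6}, upper {\frac{1}{2}, \frac{5}{6}, \frac{6}{5}}.

First insight: t_0 = \frac{5}{2} here, and the parameter 1/8 appears in both the upper and lower lists and cancels.
Term ratio: r(k) = \frac{1}{6} * (k+\frac{1}{2}) (k+\frac{5}{6}) (k+\frac{6}{5}) / [(k+\frac{2}{3}) (k+3) (k+1)] - rational; roots negated = parameters, x = \frac{1}{6}, C = \frac{5}{2}.


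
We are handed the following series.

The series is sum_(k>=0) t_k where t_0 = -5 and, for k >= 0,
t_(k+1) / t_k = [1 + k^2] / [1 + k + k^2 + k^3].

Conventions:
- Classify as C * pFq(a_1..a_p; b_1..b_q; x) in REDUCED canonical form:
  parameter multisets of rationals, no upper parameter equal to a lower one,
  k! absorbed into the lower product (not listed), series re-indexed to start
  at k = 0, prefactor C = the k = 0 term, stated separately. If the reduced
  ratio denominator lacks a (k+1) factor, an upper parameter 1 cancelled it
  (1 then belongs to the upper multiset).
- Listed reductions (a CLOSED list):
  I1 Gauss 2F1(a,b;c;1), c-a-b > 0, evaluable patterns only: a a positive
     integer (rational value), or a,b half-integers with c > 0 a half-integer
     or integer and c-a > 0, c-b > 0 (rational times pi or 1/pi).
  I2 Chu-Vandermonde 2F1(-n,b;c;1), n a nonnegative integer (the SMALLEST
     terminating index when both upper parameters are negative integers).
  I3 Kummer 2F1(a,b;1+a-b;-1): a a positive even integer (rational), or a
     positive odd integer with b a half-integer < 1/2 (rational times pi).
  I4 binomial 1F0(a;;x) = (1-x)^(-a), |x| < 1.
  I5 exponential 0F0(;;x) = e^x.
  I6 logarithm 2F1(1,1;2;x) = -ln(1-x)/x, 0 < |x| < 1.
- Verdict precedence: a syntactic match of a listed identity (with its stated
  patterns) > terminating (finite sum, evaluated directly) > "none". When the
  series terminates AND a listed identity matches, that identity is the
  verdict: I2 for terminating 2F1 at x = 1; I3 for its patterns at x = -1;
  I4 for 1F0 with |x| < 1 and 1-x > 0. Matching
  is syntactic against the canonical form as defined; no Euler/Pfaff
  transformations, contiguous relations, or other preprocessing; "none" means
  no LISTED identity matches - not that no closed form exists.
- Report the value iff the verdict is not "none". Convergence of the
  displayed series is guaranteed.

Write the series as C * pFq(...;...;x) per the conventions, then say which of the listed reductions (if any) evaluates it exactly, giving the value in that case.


x = 1 here; the reduced form reads 0F0, upper {-}, lower {-}, C = -5. Verdict: this is exponential (I5) (the 0F0 exponential series at x = 1). Hence: (-5) * e^(1).

First insight: x = 1 and the expanded ratio factors over Q; prefactor -5, roots give parameters.
Adjacent-term ratio: r(k) = 1 * 1 / [(k+1)] - poly over poly, x = 1 from leading terms; C = -5 at k = 0.


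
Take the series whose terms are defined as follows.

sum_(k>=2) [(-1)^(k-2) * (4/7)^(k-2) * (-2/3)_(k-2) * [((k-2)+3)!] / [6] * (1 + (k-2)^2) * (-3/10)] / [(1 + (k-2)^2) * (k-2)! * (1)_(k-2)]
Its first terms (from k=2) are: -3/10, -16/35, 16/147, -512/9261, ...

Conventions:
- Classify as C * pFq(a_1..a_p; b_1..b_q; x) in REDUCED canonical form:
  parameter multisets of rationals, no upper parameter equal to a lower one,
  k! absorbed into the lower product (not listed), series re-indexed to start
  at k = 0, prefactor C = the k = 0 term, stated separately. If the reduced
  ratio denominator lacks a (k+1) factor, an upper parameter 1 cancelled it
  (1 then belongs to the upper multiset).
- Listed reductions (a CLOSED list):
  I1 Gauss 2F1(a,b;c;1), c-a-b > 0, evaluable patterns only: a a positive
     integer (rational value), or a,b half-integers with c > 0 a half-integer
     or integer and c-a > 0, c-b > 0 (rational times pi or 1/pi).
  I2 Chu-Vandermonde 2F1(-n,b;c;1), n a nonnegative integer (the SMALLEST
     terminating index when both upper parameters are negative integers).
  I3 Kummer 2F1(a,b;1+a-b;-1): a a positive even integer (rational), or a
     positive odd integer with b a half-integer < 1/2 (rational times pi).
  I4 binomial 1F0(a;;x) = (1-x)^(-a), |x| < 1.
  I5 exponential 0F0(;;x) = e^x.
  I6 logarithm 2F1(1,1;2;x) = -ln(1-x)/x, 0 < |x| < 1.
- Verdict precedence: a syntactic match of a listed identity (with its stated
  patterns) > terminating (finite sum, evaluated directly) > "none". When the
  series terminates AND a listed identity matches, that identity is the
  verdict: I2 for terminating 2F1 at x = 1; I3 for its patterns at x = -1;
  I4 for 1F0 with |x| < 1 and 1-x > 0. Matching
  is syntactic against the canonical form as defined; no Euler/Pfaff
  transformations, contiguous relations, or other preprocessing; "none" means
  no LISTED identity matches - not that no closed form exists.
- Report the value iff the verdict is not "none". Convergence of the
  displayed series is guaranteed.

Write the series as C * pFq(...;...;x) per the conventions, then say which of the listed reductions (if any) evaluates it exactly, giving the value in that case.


This is -3/10 * 2F1(-2/3, 4; 1; -4/7) in reduced canonical form. Verdict: none. No listed pattern accepts 2F1(-2/3, 4; 1; -4/7).

Key step: t_0 being -3/10, the (-1)^k factor (C = -3/10) folds into the argument's sign.
Term ratio: r(k) = (-4/7) * (k-2/3) (k+4) / [(k+1) (k+1)] - poly over poly, x = (-4/7) from leading terms; C = -3/10 at k = 0.
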